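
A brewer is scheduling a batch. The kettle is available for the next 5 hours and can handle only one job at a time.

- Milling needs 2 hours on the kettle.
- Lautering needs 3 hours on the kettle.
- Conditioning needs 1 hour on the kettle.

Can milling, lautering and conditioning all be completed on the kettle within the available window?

No

Running back to back, the jobs need 2 + 3 + 1 = 6 hours on the kettle.
Since 6 > 5, they cannot all fit.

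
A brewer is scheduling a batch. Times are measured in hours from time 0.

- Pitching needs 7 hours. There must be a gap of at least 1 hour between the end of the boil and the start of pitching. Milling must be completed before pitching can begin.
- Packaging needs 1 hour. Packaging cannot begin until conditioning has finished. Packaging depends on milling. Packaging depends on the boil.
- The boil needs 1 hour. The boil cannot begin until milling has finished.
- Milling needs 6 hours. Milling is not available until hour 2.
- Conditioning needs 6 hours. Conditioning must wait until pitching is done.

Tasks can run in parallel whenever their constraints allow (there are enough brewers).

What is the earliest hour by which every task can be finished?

24

Milling waits on its own release at hour 2, so it starts at hour 2 and finishes at 2 + 6 = hour 8.
The boil waits on milling (finishes hour 8), so it starts at hour 8 and finishes at 8 + 1 = hour 9.
For pitching: the boil (finishes hour 9, plus 1-hour gap → hour 10); milling (finishes hour 8). Taking the maximum gives a start of hour 10, and it finishes at 10 + 7 = hour 17.
Conditioning waits on pitching (finishes hour 17), so it starts at hour 17 and finishes at 17 + 6 = hour 23.
For packaging: conditioning (finishes hour 23); milling (finishes hour 8); the boil (finishes hour 9). Taking the maximum gives a start of hour 23, and it finishes at 23 + 1 = hour 24.
All tasks are finished once the last one completes. Finish times: Milling at 8, The boil at 9, Pitching at 17, Conditioning at 23, Packaging at 24. The latest is hour 24.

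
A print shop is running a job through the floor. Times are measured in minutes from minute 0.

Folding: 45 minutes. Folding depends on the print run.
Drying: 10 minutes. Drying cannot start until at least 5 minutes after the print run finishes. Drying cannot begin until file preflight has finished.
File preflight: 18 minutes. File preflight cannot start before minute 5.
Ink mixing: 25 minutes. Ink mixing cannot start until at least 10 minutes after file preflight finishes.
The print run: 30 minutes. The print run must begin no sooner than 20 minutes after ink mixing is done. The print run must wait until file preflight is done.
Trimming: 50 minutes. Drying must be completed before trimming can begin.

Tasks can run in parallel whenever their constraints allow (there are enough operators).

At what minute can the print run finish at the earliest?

108

File preflight waits on its own release at minute 5, so it starts at minute 5 and finishes at 5 + 18 = minute 23.
Ink mixing cannot begin until file preflight (finishes minute 23, plus 10-minute gap → minute 33). It runs from minute 33 to 33 + 25 = minute 58.
The print run has to wait for ink mixing (finishes minute 58, plus 20-minute gap → minute 78); file preflight (finishes minute 23). The latest of these is minute 78, so the print run runs minute 78 to 78 + 30 = minute 108.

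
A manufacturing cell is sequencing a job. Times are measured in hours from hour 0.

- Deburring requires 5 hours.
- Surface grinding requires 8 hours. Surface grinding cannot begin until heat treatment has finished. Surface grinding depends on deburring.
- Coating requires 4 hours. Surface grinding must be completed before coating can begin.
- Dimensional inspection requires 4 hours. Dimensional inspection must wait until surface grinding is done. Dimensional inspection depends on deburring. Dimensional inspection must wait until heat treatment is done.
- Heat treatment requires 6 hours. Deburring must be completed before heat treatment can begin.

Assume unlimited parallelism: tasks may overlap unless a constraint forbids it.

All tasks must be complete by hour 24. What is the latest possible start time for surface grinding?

Dimensional inspection must finish by hour 24; it takes 4 hours, so it must start by 24 − 4 = hour 20.
To finish by hour 24, coating (duration 4) must start no later than hour 20.
Surface grinding feeds dimensional inspection (must start by hour 20); coating (must start by hour 20). Taking the minimum, surface grinding must finish by hour 20 and start by 20 − 8 = hour 12.

12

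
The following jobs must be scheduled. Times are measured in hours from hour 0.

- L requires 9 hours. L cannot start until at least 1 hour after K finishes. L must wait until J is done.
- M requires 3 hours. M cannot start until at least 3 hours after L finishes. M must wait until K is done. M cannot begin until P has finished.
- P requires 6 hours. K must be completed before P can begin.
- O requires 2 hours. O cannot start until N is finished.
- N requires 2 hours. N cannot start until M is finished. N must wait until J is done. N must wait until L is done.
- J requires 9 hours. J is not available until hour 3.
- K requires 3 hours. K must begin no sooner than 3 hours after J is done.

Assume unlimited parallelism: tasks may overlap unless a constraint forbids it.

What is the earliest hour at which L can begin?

J waits on its own release at hour 3, so it starts at hour 3 and finishes at 3 + 9 = hour 12.
K waits on J (finishes hour 12, plus 3-hour gap → hour 15), so it starts at hour 15 and finishes at 15 + 3 = hour 18.
L waits on K (finishes hour 18, plus 1-hour gap → hour 19); J (finishes hour 12). The latest of these is hour 19, which is the earliest L can start.

19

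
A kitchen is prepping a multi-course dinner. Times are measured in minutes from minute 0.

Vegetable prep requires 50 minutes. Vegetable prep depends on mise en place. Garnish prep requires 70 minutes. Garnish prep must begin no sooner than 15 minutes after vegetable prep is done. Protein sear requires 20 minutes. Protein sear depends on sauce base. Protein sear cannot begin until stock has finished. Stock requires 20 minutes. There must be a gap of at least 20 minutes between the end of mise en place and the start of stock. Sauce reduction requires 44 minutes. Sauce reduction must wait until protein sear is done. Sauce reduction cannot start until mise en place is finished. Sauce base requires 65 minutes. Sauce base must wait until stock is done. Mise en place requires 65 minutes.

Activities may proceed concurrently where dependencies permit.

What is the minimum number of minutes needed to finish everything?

Mise en place has no prerequisites, so it starts at minute 0 and finishes at minute 65.
Vegetable prep cannot begin until mise en place (finishes minute 65). It runs from minute 65 to 65 + 50 = minute 115.
Garnish prep cannot begin until vegetable prep (finishes minute 115, plus 15-minute gap → minute 130). It runs from minute 130 to 130 + 70 = minute 200.
Stock cannot begin until mise en place (finishes minute 65, plus 20-minute gap → minute 85). It runs from minute 85 to 85 + 20 = minute 105.
Sauce base cannot begin until stock (finishes minute 105). It runs from minute 105 to 105 + 65 = minute 170.
Protein sear cannot start until sauce base (finishes minute 170); stock (finishes minute 105). The controlling bound is minute 170, so protein sear finishes at 170 + 20 = minute 190.
Sauce reduction has to wait for protein sear (finishes minute 190); mise en place (finishes minute 65). The latest of these is minute 190, so sauce reduction runs minute 190 to 190 + 44 = minute 234.
All tasks are finished once the last one completes. Finish times: Mise en place at 65, Stock at 105, Sauce base at 170, Protein sear at 190, Vegetable prep at 115, Sauce reduction at 234, Garnish prep at 200. The latest is minute 234.

234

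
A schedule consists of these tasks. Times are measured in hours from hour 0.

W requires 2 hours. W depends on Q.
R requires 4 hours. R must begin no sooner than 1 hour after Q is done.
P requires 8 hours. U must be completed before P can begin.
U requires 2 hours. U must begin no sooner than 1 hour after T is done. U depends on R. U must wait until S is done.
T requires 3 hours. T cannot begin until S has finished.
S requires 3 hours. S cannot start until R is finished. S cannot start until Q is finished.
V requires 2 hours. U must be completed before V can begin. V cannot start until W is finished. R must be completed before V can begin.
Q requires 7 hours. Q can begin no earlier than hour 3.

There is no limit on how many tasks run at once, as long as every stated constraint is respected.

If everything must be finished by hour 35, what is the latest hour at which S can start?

18

P must finish by hour 35; it takes 8 hours, so it must start by 35 − 8 = hour 27.
V has no dependents, so it just needs to finish by hour 35. Starting by 35 − 2 = hour 33 achieves that.
For U: P (must start by hour 27); V (must start by hour 33). The most restrictive is hour 27; with a 2-hour duration, U must start by hour 25.
T has to be done before U (must start by hour 25, minus 1-hour gap → hour 24). That means finishing by hour 24, i.e. starting by 24 − 3 = hour 21.
S has several dependents: T (must start by hour 21); U (must start by hour 25). The earliest of those limits is hour 21, so S must start by 21 − 3 = hour 18.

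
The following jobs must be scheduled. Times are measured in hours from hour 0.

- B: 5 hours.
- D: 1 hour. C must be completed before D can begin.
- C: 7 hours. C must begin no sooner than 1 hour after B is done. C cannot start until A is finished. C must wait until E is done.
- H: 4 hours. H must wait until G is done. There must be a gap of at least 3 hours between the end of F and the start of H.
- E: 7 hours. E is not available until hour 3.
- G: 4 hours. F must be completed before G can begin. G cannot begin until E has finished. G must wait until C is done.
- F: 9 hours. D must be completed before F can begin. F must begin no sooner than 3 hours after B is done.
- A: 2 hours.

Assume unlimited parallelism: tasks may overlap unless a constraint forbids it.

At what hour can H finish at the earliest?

E cannot begin until its own release at hour 3. It runs from hour 3 to 3 + 7 = hour 10.
B has no prerequisites, so it starts at hour 0 and finishes at hour 5.
Nothing blocks A, so it runs from hour 0 to hour 2.
C cannot start until B (finishes hour 5, plus 1-hour gap → hour 6); A (finishes hour 2); E (finishes hour 10). The controlling bound is hour 10, so C finishes at 10 + 7 = hour 17.
D cannot begin until C (finishes hour 17). It runs from hour 17 to 17 + 1 = hour 18.
F has to wait for D (finishes hour 18); B (finishes hour 5, plus 3-hour gap → hour 8). The latest of these is hour 18, so F runs hour 18 to 18 + 9 = hour 27.
G has to wait for F (finishes hour 27); E (finishes hour 10); C (finishes hour 17). The latest of these is hour 27, so G runs hour 27 to 27 + 4 = hour 31.
H needs all of G (finishes hour 31); F (finishes hour 27, plus 3-hour gap → hour 30). That puts its earliest start at hour 31; it finishes at 31 + 4 = hour 35.

35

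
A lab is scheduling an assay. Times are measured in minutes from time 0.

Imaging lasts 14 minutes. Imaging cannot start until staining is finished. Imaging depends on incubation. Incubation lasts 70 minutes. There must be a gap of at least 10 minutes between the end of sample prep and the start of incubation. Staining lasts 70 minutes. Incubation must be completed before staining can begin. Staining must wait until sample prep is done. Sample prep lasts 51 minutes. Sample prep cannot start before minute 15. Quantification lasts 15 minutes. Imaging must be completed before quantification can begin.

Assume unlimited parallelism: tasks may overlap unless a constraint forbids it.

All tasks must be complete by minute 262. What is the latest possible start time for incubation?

Quantification must finish by minute 262; it takes 15 minutes, so it must start by 262 − 15 = minute 247.
Imaging feeds into quantification (must start by minute 247); so imaging must finish by minute 247 and therefore start by minute 233.
Staining has to be done before imaging (must start by minute 233). That means finishing by minute 233, i.e. starting by 233 − 70 = minute 163.
Incubation has several dependents: staining (must start by minute 163); imaging (must start by minute 233). The earliest of those limits is minute 163, so incubation must start by 163 − 70 = minute 93.

93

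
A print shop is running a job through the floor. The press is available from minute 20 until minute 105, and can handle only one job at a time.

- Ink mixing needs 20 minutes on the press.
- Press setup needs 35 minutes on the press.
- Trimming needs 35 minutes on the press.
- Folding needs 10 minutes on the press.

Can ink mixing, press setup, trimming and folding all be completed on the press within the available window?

No

The press window is 105 − 20 = 85 minutes.
Running back to back, the jobs need 20 + 35 + 35 + 10 = 100 minutes on the press.
Since 100 > 85, they cannot all fit.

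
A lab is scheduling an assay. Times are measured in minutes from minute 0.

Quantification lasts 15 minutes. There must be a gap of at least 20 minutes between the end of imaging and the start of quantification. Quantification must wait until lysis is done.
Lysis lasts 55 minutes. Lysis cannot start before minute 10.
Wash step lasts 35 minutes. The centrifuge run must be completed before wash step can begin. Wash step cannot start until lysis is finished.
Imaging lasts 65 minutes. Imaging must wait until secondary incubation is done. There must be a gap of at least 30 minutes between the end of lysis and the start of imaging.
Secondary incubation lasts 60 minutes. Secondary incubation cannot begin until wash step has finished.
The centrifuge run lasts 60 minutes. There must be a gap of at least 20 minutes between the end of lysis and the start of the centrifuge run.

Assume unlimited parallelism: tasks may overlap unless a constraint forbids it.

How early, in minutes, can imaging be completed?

Lysis waits on its own release at minute 10, so it starts at minute 10 and finishes at 10 + 55 = minute 65.
The centrifuge run cannot begin until lysis (finishes minute 65, plus 20-minute gap → minute 85). It runs from minute 85 to 85 + 60 = minute 145.
Wash step needs all of the centrifuge run (finishes minute 145); lysis (finishes minute 65). That puts its earliest start at minute 145; it finishes at 145 + 35 = minute 180.
Secondary incubation cannot begin until wash step (finishes minute 180). It runs from minute 180 to 180 + 60 = minute 240.
Imaging has to wait for secondary incubation (finishes minute 240); lysis (finishes minute 65, plus 30-minute gap → minute 95). The latest of these is minute 240, so imaging runs minute 240 to 240 + 65 = minute 305.

305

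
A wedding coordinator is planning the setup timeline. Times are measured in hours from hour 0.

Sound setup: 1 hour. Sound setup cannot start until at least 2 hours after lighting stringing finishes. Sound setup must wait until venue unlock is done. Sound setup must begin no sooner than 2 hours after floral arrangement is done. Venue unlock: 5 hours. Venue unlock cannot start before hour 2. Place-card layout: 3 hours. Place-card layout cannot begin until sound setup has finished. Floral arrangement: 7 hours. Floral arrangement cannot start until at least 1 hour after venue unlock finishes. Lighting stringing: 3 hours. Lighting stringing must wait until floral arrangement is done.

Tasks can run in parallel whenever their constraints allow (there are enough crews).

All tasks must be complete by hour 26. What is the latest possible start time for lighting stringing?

17

To finish by hour 26, place-card layout (duration 3) must start no later than hour 23.
Sound setup must finish before place-card layout (must start by hour 23). With a 1-hour duration, sound setup must start by 23 − 1 = hour 22.
Lighting stringing must finish before sound setup (must start by hour 22, minus 2-hour gap → hour 20). With a 3-hour duration, lighting stringing must start by 20 − 3 = hour 17.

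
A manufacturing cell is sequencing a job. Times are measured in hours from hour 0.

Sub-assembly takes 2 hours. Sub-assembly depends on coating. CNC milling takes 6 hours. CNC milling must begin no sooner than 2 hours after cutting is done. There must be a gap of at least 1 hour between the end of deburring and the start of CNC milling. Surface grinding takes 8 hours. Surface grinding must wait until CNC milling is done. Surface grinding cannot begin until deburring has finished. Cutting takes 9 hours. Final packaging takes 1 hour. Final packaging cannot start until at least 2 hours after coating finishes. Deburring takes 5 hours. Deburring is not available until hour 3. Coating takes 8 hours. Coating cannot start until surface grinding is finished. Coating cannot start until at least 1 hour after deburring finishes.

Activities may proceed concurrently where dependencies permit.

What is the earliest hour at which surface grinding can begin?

Deburring waits on its own release at hour 3, so it starts at hour 3 and finishes at 3 + 5 = hour 8.
Nothing blocks cutting, so it runs from hour 0 to hour 9.
CNC milling needs all of cutting (finishes hour 9, plus 2-hour gap → hour 11); deburring (finishes hour 8, plus 1-hour gap → hour 9). That puts its earliest start at hour 11; it finishes at 11 + 6 = hour 17.
Surface grinding waits on CNC milling (finishes hour 17); deburring (finishes hour 8). The latest of these is hour 17, which is the earliest surface grinding can start.

17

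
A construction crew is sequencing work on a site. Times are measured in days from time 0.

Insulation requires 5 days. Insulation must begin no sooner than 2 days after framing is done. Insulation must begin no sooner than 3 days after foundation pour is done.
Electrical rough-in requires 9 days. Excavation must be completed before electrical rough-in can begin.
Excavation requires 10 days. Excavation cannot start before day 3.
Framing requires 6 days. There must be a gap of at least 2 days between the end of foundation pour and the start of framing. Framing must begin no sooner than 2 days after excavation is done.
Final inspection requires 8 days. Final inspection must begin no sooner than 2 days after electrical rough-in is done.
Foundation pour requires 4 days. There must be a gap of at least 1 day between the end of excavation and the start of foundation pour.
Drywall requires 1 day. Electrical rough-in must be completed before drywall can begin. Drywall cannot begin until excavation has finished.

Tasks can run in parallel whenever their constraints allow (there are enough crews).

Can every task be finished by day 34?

Yes

Excavation waits on its own release at day 3, so it starts at day 3 and finishes at 3 + 10 = day 13.
Electrical rough-in cannot begin until excavation (finishes day 13). It runs from day 13 to 13 + 9 = day 22.
After electrical rough-in (finishes day 22, plus 2-day gap → day 24), final inspection can start at day 24 and finishes at day 32.
Drywall has to wait for electrical rough-in (finishes day 22); excavation (finishes day 13). The latest of these is day 22, so drywall runs day 22 to 22 + 1 = day 23.
Foundation pour cannot begin until excavation (finishes day 13, plus 1-day gap → day 14). It runs from day 14 to 14 + 4 = day 18.
Framing needs all of foundation pour (finishes day 18, plus 2-day gap → day 20); excavation (finishes day 13, plus 2-day gap → day 15). That puts its earliest start at day 20; it finishes at 20 + 6 = day 26.
Insulation cannot start until framing (finishes day 26, plus 2-day gap → day 28); foundation pour (finishes day 18, plus 3-day gap → day 21). The controlling bound is day 28, so insulation finishes at 28 + 5 = day 33.
Every task is finished by day 33, which is no later than the deadline of 34, so the schedule is feasible.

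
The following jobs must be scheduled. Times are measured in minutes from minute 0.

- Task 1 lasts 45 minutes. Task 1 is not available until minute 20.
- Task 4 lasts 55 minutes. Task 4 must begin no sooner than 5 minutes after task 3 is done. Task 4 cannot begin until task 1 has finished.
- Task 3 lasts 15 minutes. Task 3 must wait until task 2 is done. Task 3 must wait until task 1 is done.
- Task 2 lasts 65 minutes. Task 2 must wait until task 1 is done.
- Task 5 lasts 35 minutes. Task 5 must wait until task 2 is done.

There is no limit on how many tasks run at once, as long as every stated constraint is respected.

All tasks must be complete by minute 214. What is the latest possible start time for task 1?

Task 4 must finish by minute 214; it takes 55 minutes, so it must start by 214 − 55 = minute 159.
Task 3 must finish before task 4 (must start by minute 159, minus 5-minute gap → minute 154). With a 15-minute duration, task 3 must start by 154 − 15 = minute 139.
To finish by minute 214, task 5 (duration 35) must start no later than minute 179.
For task 2: task 3 (must start by minute 139); task 5 (must start by minute 179). The most restrictive is minute 139; with a 65-minute duration, task 2 must start by minute 74.
Task 1 must finish in time for task 2 (must start by minute 74); task 3 (must start by minute 139); task 4 (must start by minute 159). The tightest is minute 74, so task 1 must start by 74 − 45 = minute 29.

29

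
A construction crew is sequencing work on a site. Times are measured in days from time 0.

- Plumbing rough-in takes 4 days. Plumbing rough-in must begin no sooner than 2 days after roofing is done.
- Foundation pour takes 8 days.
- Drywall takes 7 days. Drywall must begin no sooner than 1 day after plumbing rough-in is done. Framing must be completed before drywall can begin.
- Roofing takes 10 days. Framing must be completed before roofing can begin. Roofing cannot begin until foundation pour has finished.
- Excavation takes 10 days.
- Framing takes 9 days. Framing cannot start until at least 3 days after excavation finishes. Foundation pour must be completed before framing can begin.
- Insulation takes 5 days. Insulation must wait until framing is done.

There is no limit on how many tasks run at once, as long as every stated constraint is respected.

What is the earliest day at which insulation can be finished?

27

Nothing blocks foundation pour, so it runs from day 0 to day 8.
Nothing blocks excavation, so it runs from day 0 to day 10.
Framing cannot start until excavation (finishes day 10, plus 3-day gap → day 13); foundation pour (finishes day 8). The controlling bound is day 13, so framing finishes at 13 + 9 = day 22.
Insulation waits on framing (finishes day 22), so it starts at day 22 and finishes at 22 + 5 = day 27.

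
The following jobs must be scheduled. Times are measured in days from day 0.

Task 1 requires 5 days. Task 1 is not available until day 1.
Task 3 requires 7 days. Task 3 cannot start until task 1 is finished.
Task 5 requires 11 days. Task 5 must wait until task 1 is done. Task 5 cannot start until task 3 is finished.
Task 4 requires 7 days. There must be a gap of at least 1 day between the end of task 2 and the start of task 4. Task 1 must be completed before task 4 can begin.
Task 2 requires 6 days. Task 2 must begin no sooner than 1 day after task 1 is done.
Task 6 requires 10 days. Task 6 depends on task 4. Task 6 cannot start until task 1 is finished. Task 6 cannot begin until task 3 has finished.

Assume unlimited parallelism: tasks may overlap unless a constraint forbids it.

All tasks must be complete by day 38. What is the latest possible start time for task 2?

14

To finish by day 38, task 6 (duration 10) must start no later than day 28.
Since task 6 (must start by day 28) depends on it, task 4 must finish by day 28. Backing off its 7-day duration gives a latest start of day 21.
Since task 4 (must start by day 21, minus 1-day gap → day 20) depends on it, task 2 must finish by day 20. Backing off its 6-day duration gives a latest start of day 14.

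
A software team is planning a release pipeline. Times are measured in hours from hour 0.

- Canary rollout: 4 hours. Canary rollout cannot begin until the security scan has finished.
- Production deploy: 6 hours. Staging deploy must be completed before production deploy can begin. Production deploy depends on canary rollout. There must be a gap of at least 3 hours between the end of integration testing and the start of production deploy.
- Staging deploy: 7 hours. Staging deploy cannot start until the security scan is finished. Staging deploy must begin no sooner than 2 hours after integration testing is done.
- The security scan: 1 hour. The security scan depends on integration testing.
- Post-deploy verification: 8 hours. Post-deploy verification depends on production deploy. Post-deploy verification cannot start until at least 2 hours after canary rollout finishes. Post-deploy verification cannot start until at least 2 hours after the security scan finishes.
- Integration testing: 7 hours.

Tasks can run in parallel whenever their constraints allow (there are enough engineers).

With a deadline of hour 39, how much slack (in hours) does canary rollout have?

13

Integration testing can start immediately at hour 0; it finishes at hour 7.
The security scan cannot begin until integration testing (finishes hour 7). It runs from hour 7 to 7 + 1 = hour 8.
After the security scan (finishes hour 8), canary rollout can start at hour 8 and finishes at hour 12.

Working backward from the deadline:
Post-deploy verification must finish by hour 39; it takes 8 hours, so it must start by 39 − 8 = hour 31.
Production deploy must finish before post-deploy verification (must start by hour 31). With a 6-hour duration, production deploy must start by 31 − 6 = hour 25.
For canary rollout: production deploy (must start by hour 25); post-deploy verification (must start by hour 31, minus 2-hour gap → hour 29). The most restrictive is hour 25; with a 4-hour duration, canary rollout must start by hour 21.
So canary rollout can start as early as hour 8 and as late as hour 21, giving 21 − 8 = 13 hours of slack.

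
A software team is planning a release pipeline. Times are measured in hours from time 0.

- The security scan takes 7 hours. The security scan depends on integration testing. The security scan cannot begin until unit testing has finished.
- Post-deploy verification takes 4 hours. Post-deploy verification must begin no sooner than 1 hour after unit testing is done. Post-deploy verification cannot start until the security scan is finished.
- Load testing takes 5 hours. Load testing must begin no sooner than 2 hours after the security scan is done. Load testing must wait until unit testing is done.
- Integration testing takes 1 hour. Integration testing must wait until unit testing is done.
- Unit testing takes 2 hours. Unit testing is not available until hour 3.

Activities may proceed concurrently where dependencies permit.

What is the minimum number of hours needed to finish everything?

20

After its own release at hour 3, unit testing can start at hour 3 and finishes at hour 5.
Integration testing waits on unit testing (finishes hour 5), so it starts at hour 5 and finishes at 5 + 1 = hour 6.
For the security scan: integration testing (finishes hour 6); unit testing (finishes hour 5). Taking the maximum gives a start of hour 6, and it finishes at 6 + 7 = hour 13.
For post-deploy verification: unit testing (finishes hour 5, plus 1-hour gap → hour 6); the security scan (finishes hour 13). Taking the maximum gives a start of hour 13, and it finishes at 13 + 4 = hour 17.
Load testing cannot start until the security scan (finishes hour 13, plus 2-hour gap → hour 15); unit testing (finishes hour 5). The controlling bound is hour 15, so load testing finishes at 15 + 5 = hour 20.
All tasks are finished once the last one completes. Finish times: Unit testing at 5, Integration testing at 6, The security scan at 13, Load testing at 20, Post-deploy verification at 17. The latest is hour 20.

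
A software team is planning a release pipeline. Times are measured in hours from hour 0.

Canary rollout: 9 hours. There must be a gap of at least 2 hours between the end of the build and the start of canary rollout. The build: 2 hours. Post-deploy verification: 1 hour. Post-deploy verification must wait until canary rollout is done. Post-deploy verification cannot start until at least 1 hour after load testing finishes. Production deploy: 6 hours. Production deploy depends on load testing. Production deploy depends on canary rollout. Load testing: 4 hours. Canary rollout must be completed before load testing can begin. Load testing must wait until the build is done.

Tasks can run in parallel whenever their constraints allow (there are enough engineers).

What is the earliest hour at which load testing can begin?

13

The build has no prerequisites, so it starts at hour 0 and finishes at hour 2.
After the build (finishes hour 2, plus 2-hour gap → hour 4), canary rollout can start at hour 4 and finishes at hour 13.
Load testing waits on canary rollout (finishes hour 13); the build (finishes hour 2). The latest of these is hour 13, which is the earliest load testing can start.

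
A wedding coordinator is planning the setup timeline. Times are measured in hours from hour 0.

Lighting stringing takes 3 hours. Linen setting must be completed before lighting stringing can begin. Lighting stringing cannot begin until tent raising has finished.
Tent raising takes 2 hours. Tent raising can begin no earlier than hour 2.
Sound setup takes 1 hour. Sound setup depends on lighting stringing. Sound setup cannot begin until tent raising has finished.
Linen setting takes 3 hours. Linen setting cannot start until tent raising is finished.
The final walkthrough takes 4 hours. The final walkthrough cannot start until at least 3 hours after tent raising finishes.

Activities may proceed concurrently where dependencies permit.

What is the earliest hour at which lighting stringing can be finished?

Tent raising waits on its own release at hour 2, so it starts at hour 2 and finishes at 2 + 2 = hour 4.
After tent raising (finishes hour 4), linen setting can start at hour 4 and finishes at hour 7.
For lighting stringing: linen setting (finishes hour 7); tent raising (finishes hour 4). Taking the maximum gives a start of hour 7, and it finishes at 7 + 3 = hour 10.

10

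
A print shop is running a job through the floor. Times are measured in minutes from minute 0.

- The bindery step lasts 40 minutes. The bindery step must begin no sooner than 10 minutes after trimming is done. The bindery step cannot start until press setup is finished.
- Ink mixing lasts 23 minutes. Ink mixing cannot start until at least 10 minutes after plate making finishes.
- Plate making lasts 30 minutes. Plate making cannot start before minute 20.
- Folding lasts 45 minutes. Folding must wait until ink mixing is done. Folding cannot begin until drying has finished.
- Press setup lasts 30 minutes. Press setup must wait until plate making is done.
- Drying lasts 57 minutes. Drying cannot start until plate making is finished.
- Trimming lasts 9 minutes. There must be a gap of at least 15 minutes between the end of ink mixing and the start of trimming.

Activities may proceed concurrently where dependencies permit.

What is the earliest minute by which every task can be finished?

157

Plate making waits on its own release at minute 20, so it starts at minute 20 and finishes at 20 + 30 = minute 50.
Drying cannot begin until plate making (finishes minute 50). It runs from minute 50 to 50 + 57 = minute 107.
Press setup waits on plate making (finishes minute 50), so it starts at minute 50 and finishes at 50 + 30 = minute 80.
Ink mixing waits on plate making (finishes minute 50, plus 10-minute gap → minute 60), so it starts at minute 60 and finishes at 60 + 23 = minute 83.
For folding: ink mixing (finishes minute 83); drying (finishes minute 107). Taking the maximum gives a start of minute 107, and it finishes at 107 + 45 = minute 152.
Trimming waits on ink mixing (finishes minute 83, plus 15-minute gap → minute 98), so it starts at minute 98 and finishes at 98 + 9 = minute 107.
The bindery step needs all of trimming (finishes minute 107, plus 10-minute gap → minute 117); press setup (finishes minute 80). That puts its earliest start at minute 117; it finishes at 117 + 40 = minute 157.
All tasks are finished once the last one completes. Finish times: Plate making at 50, Ink mixing at 83, Press setup at 80, Drying at 107, Trimming at 107, Folding at 152, The bindery step at 157. The latest is minute 157.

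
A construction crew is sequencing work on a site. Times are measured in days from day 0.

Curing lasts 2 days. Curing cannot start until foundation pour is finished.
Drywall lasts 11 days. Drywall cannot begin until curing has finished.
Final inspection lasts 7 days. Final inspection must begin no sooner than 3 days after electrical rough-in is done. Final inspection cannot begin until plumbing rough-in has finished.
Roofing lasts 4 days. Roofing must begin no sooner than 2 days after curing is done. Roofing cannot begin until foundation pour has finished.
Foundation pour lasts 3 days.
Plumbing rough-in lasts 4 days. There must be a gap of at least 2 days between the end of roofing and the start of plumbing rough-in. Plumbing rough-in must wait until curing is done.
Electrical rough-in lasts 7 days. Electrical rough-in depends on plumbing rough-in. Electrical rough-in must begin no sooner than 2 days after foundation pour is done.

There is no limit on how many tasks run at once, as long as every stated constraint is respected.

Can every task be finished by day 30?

No

Nothing blocks foundation pour, so it runs from day 0 to day 3.
Curing cannot begin until foundation pour (finishes day 3). It runs from day 3 to 3 + 2 = day 5.
After curing (finishes day 5), drywall can start at day 5 and finishes at day 16.
Roofing has to wait for curing (finishes day 5, plus 2-day gap → day 7); foundation pour (finishes day 3). The latest of these is day 7, so roofing runs day 7 to 7 + 4 = day 11.
Plumbing rough-in needs all of roofing (finishes day 11, plus 2-day gap → day 13); curing (finishes day 5). That puts its earliest start at day 13; it finishes at 13 + 4 = day 17.
Electrical rough-in needs all of plumbing rough-in (finishes day 17); foundation pour (finishes day 3, plus 2-day gap → day 5). That puts its earliest start at day 17; it finishes at 17 + 7 = day 24.
Final inspection cannot start until electrical rough-in (finishes day 24, plus 3-day gap → day 27); plumbing rough-in (finishes day 17). The controlling bound is day 27, so final inspection finishes at 27 + 7 = day 34.
The earliest everything can be done is day 34, which is after the deadline of 30, so it is not possible.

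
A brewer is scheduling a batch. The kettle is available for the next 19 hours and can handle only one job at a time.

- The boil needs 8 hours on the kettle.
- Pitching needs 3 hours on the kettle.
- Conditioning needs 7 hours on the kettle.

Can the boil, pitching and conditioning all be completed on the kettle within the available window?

Yes

Running back to back, the jobs need 8 + 3 + 7 = 18 hours on the kettle.
Since 18 ≤ 19, they fit within the window.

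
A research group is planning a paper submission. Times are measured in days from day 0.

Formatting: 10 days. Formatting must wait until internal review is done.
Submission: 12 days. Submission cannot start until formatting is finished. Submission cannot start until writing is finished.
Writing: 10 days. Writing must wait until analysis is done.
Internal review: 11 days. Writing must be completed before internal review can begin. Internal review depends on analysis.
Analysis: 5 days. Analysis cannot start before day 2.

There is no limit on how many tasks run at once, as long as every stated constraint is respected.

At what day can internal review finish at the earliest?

28

Analysis cannot begin until its own release at day 2. It runs from day 2 to 2 + 5 = day 7.
Writing waits on analysis (finishes day 7), so it starts at day 7 and finishes at 7 + 10 = day 17.
Internal review cannot start until writing (finishes day 17); analysis (finishes day 7). The controlling bound is day 17, so internal review finishes at 17 + 11 = day 28.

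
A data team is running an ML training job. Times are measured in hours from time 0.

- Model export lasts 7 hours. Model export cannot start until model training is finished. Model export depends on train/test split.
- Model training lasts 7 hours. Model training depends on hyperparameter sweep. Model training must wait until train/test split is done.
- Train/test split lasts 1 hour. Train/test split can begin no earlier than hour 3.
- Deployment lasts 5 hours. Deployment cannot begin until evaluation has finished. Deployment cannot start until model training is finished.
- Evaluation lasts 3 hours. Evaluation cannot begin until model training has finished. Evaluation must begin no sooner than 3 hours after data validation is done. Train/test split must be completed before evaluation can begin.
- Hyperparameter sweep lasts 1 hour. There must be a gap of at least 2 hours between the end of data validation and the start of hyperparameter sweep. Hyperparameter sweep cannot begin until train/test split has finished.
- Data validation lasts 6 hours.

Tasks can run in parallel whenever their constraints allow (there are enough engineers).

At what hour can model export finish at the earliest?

After its own release at hour 3, train/test split can start at hour 3 and finishes at hour 4.
Nothing blocks data validation, so it runs from hour 0 to hour 6.
Hyperparameter sweep has to wait for data validation (finishes hour 6, plus 2-hour gap → hour 8); train/test split (finishes hour 4). The latest of these is hour 8, so hyperparameter sweep runs hour 8 to 8 + 1 = hour 9.
For model training: hyperparameter sweep (finishes hour 9); train/test split (finishes hour 4). Taking the maximum gives a start of hour 9, and it finishes at 9 + 7 = hour 16.
For model export: model training (finishes hour 16); train/test split (finishes hour 4). Taking the maximum gives a start of hour 16, and it finishes at 16 + 7 = hour 23.

23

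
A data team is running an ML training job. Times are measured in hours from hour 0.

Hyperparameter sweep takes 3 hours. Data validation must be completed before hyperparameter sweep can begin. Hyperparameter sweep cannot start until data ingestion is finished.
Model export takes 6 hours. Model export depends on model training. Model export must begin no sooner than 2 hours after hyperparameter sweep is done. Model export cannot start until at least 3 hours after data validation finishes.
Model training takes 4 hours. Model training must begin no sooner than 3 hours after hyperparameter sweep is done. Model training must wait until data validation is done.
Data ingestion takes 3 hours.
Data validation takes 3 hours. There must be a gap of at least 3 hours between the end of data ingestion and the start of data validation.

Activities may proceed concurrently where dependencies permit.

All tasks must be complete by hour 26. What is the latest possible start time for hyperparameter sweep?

To finish by hour 26, model export (duration 6) must start no later than hour 20.
Model training must finish before model export (must start by hour 20). With a 4-hour duration, model training must start by 20 − 4 = hour 16.
Hyperparameter sweep has several dependents: model training (must start by hour 16, minus 3-hour gap → hour 13); model export (must start by hour 20, minus 2-hour gap → hour 18). The earliest of those limits is hour 13, so hyperparameter sweep must start by 13 − 3 = hour 10.

10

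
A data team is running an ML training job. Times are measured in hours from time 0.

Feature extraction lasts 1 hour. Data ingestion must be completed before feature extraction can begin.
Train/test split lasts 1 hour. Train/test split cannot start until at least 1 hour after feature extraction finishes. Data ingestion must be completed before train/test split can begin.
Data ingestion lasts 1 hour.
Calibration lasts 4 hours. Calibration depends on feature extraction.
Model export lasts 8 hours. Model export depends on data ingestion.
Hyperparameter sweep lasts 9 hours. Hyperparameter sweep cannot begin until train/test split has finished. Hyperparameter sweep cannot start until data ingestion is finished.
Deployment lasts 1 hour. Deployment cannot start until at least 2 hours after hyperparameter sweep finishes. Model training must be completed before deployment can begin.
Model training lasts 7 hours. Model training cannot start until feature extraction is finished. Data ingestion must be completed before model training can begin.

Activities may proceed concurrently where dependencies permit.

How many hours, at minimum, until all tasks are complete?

Nothing blocks data ingestion, so it runs from hour 0 to hour 1.
Model export cannot begin until data ingestion (finishes hour 1). It runs from hour 1 to 1 + 8 = hour 9.
Feature extraction waits on data ingestion (finishes hour 1), so it starts at hour 1 and finishes at 1 + 1 = hour 2.
After feature extraction (finishes hour 2), calibration can start at hour 2 and finishes at hour 6.
Model training cannot start until feature extraction (finishes hour 2); data ingestion (finishes hour 1). The controlling bound is hour 2, so model training finishes at 2 + 7 = hour 9.
For train/test split: feature extraction (finishes hour 2, plus 1-hour gap → hour 3); data ingestion (finishes hour 1). Taking the maximum gives a start of hour 3, and it finishes at 3 + 1 = hour 4.
For hyperparameter sweep: train/test split (finishes hour 4); data ingestion (finishes hour 1). Taking the maximum gives a start of hour 4, and it finishes at 4 + 9 = hour 13.
For deployment: hyperparameter sweep (finishes hour 13, plus 2-hour gap → hour 15); model training (finishes hour 9). Taking the maximum gives a start of hour 15, and it finishes at 15 + 1 = hour 16.
All tasks are finished once the last one completes. Finish times: Data ingestion at 1, Feature extraction at 2, Train/test split at 4, Hyperparameter sweep at 13, Model training at 9, Calibration at 6, Model export at 9, Deployment at 16. The latest is hour 16.

16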